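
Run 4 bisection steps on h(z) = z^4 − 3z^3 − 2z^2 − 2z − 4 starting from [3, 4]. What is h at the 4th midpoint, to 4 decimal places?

4.3296

midpoint 3.5: h = -14.0625 < 0 → [3.5, 4]
midpoint 3.75: h = -0.074219 < 0 → [3.75, 4]
midpoint 3.875: h = 9.131104 > 0 → [3.75, 3.875]
midpoint 3.8125: h = 4.3296 > 0 → [3.75, 3.8125]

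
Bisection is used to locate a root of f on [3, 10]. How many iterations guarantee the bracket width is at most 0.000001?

23

Width after n steps is 7/2^n. Need 2^n ≥ 7/0.000001 = 7000000.
2^22 = 4194304 < 7000000 ≤ 2^23 = 8388608, so n = 23.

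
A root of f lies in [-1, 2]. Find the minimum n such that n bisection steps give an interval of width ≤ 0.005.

10

Width after n steps is 3/2^n. Need 2^n ≥ 3/0.005 = 600.
2^9 = 512 < 600 ≤ 2^10 = 1024, so n = 10.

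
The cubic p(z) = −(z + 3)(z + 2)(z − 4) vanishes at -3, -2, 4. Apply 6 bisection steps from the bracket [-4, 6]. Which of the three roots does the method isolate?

midpoint 1: p = 36 > 0 → [1, 6]
midpoint 3.5: p = 17.875 > 0 → [3.5, 6]
midpoint 4.75: p = -39.234375 < 0 → [3.5, 4.75]
midpoint 4.125: p = -5.4551 < 0 → [3.5, 4.125]
midpoint 3.8125: p = 7.4246 > 0 → [3.8125, 4.125]
midpoint 3.96875: p = 1.2998 > 0 → [3.96875, 4.125]

4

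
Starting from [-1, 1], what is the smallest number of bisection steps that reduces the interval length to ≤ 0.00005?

Width after n steps is 2/2^n. Need 2^n ≥ 2/0.00005 = 40000.
2^15 = 32768 < 40000 ≤ 2^16 = 65536, so n = 16.

16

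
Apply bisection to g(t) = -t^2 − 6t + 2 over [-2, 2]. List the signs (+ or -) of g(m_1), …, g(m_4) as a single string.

+--+

g(0) = 2 > 0, so the root lies in [0, 2]
g(1) = -5 < 0, so the root lies in [0, 1]
g(0.5) = -1.25 < 0, so the root lies in [0, 0.5]
g(0.25) = 0.4375 > 0, so the root lies in [0.25, 0.5]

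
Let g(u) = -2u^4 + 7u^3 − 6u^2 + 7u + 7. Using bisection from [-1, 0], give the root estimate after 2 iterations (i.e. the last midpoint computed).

g(-0.5) = 1 > 0, so the root lies in [-1, -0.5]
g(-0.75) = -5.210938 < 0, so the root lies in [-0.75, -0.5]

-0.75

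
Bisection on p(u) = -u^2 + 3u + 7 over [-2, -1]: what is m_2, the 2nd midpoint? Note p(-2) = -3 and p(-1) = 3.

p(-1.5) = 0.25 > 0, so the root lies in [-2, -1.5]
p(-1.75) = -1.3125 < 0, so the root lies in [-1.75, -1.5]

-1.75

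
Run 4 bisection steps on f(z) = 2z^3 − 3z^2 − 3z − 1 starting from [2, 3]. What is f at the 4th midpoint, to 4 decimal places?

midpoint 2.5: f = 4 > 0 → [2, 2.5]
midpoint 2.25: f = -0.15625 < 0 → [2.25, 2.5]
midpoint 2.375: f = 1.746094 > 0 → [2.25, 2.375]
midpoint 2.3125: f = 0.7524 > 0 → [2.25, 2.3125]

0.7524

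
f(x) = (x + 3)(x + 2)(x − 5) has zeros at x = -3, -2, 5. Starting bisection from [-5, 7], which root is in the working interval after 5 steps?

midpoint 1: f = -48 < 0 → [1, 7]
midpoint 4: f = -42 < 0 → [4, 7]
midpoint 5.5: f = 31.875 > 0 → [4, 5.5]
midpoint 4.75: f = -13.0781 < 0 → [4.75, 5.5]
midpoint 5.125: f = 7.2363 > 0 → [4.75, 5.125]

5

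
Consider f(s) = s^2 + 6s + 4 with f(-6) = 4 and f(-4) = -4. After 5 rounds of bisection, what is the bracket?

[-5.25, -5.1875]

s = -5 gives f = -1, negative; keep [-6, -5]
s = -5.5 gives f = 1.25, positive; keep [-5.5, -5]
s = -5.25 gives f = 0.0625, positive; keep [-5.25, -5]
s = -5.125 gives f = -0.4844, negative; keep [-5.25, -5.125]
s = -5.1875 gives f = -0.2148, negative; keep [-5.25, -5.1875]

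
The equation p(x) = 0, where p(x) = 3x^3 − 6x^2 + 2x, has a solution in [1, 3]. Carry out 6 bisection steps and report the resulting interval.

midpoint 2: p = 4 > 0 → [1, 2]
midpoint 1.5: p = -0.375 < 0 → [1.5, 2]
midpoint 1.75: p = 1.203125 > 0 → [1.5, 1.75]
midpoint 1.625: p = 0.2793 > 0 → [1.5, 1.625]
midpoint 1.5625: p = -0.0793 < 0 → [1.5625, 1.625]
midpoint 1.59375: p = 0.0918 > 0 → [1.5625, 1.59375]

[1.5625, 1.59375]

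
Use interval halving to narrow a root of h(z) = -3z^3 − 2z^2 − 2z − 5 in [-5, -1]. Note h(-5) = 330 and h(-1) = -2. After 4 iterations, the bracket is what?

z = -3 gives h = 64, positive; keep [-3, -1]
z = -2 gives h = 15, positive; keep [-2, -1]
z = -1.5 gives h = 3.625, positive; keep [-1.5, -1]
z = -1.25 gives h = 0.2344, positive; keep [-1.25, -1]

[-1.25, -1]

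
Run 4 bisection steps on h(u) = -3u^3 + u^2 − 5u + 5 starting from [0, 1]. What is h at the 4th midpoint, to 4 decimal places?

-0.0115

m = 0.5, h(m) = 2.375 (+); new bracket [0.5, 1]
m = 0.75, h(m) = 0.546875 (+); new bracket [0.75, 1]
m = 0.875, h(m) = -0.619141 (−); new bracket [0.75, 0.875]
m = 0.8125, h(m) = -0.0115 (−); new bracket [0.75, 0.8125]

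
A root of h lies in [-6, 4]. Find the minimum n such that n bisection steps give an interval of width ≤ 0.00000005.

Width after n steps is 10/2^n. Need 2^n ≥ 10/0.00000005 = 200000000.
2^27 = 134217728 < 200000000 ≤ 2^28 = 268435456, so n = 28.

28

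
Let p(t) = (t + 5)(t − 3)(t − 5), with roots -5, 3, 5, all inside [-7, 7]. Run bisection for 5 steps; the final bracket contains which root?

-5

midpoint 0: p = 75 > 0 → [-7, 0]
midpoint -3.5: p = 82.875 > 0 → [-7, -3.5]
midpoint -5.25: p = -21.140625 < 0 → [-5.25, -3.5]
midpoint -4.375: p = 43.2129 > 0 → [-5.25, -4.375]
midpoint -4.8125: p = 14.3738 > 0 → [-5.25, -4.8125]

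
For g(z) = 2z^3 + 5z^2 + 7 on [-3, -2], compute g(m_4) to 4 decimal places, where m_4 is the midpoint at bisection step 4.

z = -2.5 gives g = 7, positive; keep [-3, -2.5]
z = -2.75 gives g = 3.21875, positive; keep [-3, -2.75]
z = -2.875 gives g = 0.800781, positive; keep [-3, -2.875]
z = -2.9375 gives g = -0.5503, negative; keep [-2.9375, -2.875]

-0.5503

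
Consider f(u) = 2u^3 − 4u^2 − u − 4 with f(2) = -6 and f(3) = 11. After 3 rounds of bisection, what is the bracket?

[2.5, 2.625]

midpoint 2.5: f = -0.25 < 0 → [2.5, 3]
midpoint 2.75: f = 4.59375 > 0 → [2.5, 2.75]
midpoint 2.625: f = 1.988281 > 0 → [2.5, 2.625]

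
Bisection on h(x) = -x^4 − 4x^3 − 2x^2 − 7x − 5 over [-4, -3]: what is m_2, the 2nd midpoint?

midpoint -3.5: h = 16.4375 > 0 → [-4, -3.5]
midpoint -3.75: h = 6.308594 > 0 → [-4, -3.75]

-3.75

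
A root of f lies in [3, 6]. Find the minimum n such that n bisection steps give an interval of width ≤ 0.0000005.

23

Width after n steps is 3/2^n. Need 2^n ≥ 3/0.0000005 = 6000000.
2^22 = 4194304 < 6000000 ≤ 2^23 = 8388608, so n = 23.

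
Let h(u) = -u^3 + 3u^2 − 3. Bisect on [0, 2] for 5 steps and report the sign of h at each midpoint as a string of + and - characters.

-+-+-

u = 1 gives h = -1, negative; keep [1, 2]
u = 1.5 gives h = 0.375, positive; keep [1, 1.5]
u = 1.25 gives h = -0.265625, negative; keep [1.25, 1.5]
u = 1.375 gives h = 0.0723, positive; keep [1.25, 1.375]
u = 1.3125 gives h = -0.093, negative; keep [1.3125, 1.375]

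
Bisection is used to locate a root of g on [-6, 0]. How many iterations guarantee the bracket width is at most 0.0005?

14

Width after n steps is 6/2^n. Need 2^n ≥ 6/0.0005 = 12000.
2^13 = 8192 < 12000 ≤ 2^14 = 16384, so n = 14.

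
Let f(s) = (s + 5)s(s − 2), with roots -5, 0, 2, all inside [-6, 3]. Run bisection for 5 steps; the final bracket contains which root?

-5

m = -1.5, f(m) = 18.375 (+); new bracket [-6, -1.5]
m = -3.75, f(m) = 26.953125 (+); new bracket [-6, -3.75]
m = -4.875, f(m) = 4.189453 (+); new bracket [-6, -4.875]
m = -5.4375, f(m) = -17.6931 (−); new bracket [-5.4375, -4.875]
m = -5.15625, f(m) = -5.7655 (−); new bracket [-5.15625, -4.875]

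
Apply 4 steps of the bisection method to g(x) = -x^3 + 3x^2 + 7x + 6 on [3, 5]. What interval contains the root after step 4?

x = 4 gives g = 18, positive; keep [4, 5]
x = 4.5 gives g = 7.125, positive; keep [4.5, 5]
x = 4.75 gives g = -0.234375, negative; keep [4.5, 4.75]
x = 4.625 gives g = 3.6152, positive; keep [4.625, 4.75]

[4.625, 4.75]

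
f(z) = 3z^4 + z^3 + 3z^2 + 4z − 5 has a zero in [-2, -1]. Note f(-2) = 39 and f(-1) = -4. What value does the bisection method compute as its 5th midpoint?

-1.21875

z = -1.5 gives f = 7.5625, positive; keep [-1.5, -1]
z = -1.25 gives f = 0.058594, positive; keep [-1.25, -1]
z = -1.125 gives f = -2.321533, negative; keep [-1.25, -1.125]
z = -1.1875 gives f = -1.2285, negative; keep [-1.25, -1.1875]
z = -1.21875 gives f = -0.6104, negative; keep [-1.25, -1.21875]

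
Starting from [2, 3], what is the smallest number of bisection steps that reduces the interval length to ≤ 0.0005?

Width after n steps is 1/2^n. Need 2^n ≥ 1/0.0005 = 2000.
2^10 = 1024 < 2000 ≤ 2^11 = 2048, so n = 11.

11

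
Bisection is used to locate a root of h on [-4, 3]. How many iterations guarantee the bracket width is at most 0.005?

11

Width after n steps is 7/2^n. Need 2^n ≥ 7/0.005 = 1400.
2^10 = 1024 < 1400 ≤ 2^11 = 2048, so n = 11.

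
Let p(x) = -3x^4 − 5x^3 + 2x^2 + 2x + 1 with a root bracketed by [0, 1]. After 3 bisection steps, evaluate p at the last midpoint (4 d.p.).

m = 0.5, p(m) = 1.6875 (+); new bracket [0.5, 1]
m = 0.75, p(m) = 0.566406 (+); new bracket [0.75, 1]
m = 0.875, p(m) = -0.826904 (−); new bracket [0.75, 0.875]

-0.8269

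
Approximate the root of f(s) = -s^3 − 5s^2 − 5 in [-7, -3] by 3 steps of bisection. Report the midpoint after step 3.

f(-5) = -5 < 0, so the root lies in [-7, -5]
f(-6) = 31 > 0, so the root lies in [-6, -5]
f(-5.5) = 10.125 > 0, so the root lies in [-5.5, -5]

-5.5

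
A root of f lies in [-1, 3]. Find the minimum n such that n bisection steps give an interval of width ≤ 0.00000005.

27

Width after n steps is 4/2^n. Need 2^n ≥ 4/0.00000005 = 80000000.
2^26 = 67108864 < 80000000 ≤ 2^27 = 134217728, so n = 27.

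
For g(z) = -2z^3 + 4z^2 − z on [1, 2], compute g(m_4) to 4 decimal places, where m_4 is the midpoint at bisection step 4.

0.0923

m = 1.5, g(m) = 0.75 (+); new bracket [1.5, 2]
m = 1.75, g(m) = -0.21875 (−); new bracket [1.5, 1.75]
m = 1.625, g(m) = 0.355469 (+); new bracket [1.625, 1.75]
m = 1.6875, g(m) = 0.0923 (+); new bracket [1.6875, 1.75]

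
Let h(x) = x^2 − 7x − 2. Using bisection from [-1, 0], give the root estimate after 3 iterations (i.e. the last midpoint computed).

x = -0.5 gives h = 1.75, positive; keep [-0.5, 0]
x = -0.25 gives h = -0.1875, negative; keep [-0.5, -0.25]
x = -0.375 gives h = 0.765625, positive; keep [-0.375, -0.25]

-0.375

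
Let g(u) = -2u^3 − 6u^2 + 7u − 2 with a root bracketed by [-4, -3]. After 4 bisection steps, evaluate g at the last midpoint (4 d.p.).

m = -3.5, g(m) = -14.25 (−); new bracket [-4, -3.5]
m = -3.75, g(m) = -7.15625 (−); new bracket [-4, -3.75]
m = -3.875, g(m) = -2.847656 (−); new bracket [-4, -3.875]
m = -3.9375, g(m) = -0.4927 (−); new bracket [-4, -3.9375]

-0.4927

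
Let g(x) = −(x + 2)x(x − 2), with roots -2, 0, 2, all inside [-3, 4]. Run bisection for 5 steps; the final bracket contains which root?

g(0.5) = 1.875 > 0, so the root lies in [0.5, 4]
g(2.25) = -2.390625 < 0, so the root lies in [0.5, 2.25]
g(1.375) = 2.900391 > 0, so the root lies in [1.375, 2.25]
g(1.8125) = 1.2957 > 0, so the root lies in [1.8125, 2.25]
g(2.03125) = -0.2559 < 0, so the root lies in [1.8125, 2.03125]

2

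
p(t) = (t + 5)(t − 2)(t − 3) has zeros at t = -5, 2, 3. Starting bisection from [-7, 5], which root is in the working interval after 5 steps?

-5

p(-1) = 48 > 0, so the root lies in [-7, -1]
p(-4) = 42 > 0, so the root lies in [-7, -4]
p(-5.5) = -31.875 < 0, so the root lies in [-5.5, -4]
p(-4.75) = 13.0781 > 0, so the root lies in [-5.5, -4.75]
p(-5.125) = -7.2363 < 0, so the root lies in [-5.125, -4.75]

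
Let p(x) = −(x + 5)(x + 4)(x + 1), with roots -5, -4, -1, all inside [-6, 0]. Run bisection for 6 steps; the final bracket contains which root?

midpoint -3: p = 4 > 0 → [-3, 0]
midpoint -1.5: p = 4.375 > 0 → [-1.5, 0]
midpoint -0.75: p = -3.453125 < 0 → [-1.5, -0.75]
midpoint -1.125: p = 1.3926 > 0 → [-1.125, -0.75]
midpoint -0.9375: p = -0.7776 < 0 → [-1.125, -0.9375]
midpoint -1.03125: p = 0.3682 > 0 → [-1.03125, -0.9375]

-1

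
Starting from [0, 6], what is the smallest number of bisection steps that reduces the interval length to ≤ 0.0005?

14

Width after n steps is 6/2^n. Need 2^n ≥ 6/0.0005 = 12000.
2^13 = 8192 < 12000 ≤ 2^14 = 16384, so n = 14.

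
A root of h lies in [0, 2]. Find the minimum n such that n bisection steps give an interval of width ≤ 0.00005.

Width after n steps is 2/2^n. Need 2^n ≥ 2/0.00005 = 40000.
2^15 = 32768 < 40000 ≤ 2^16 = 65536, so n = 16.

16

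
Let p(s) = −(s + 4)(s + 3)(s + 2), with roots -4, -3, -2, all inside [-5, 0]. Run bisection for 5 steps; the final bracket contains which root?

-2

m = -2.5, p(m) = 0.375 (+); new bracket [-2.5, 0]
m = -1.25, p(m) = -3.609375 (−); new bracket [-2.5, -1.25]
m = -1.875, p(m) = -0.298828 (−); new bracket [-2.5, -1.875]
m = -2.1875, p(m) = 0.2761 (+); new bracket [-2.1875, -1.875]
m = -2.03125, p(m) = 0.0596 (+); new bracket [-2.03125, -1.875]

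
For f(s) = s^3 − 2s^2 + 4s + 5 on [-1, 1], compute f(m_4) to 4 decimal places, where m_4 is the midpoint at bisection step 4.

-0.7012

s = 0 gives f = 5, positive; keep [-1, 0]
s = -0.5 gives f = 2.375, positive; keep [-1, -0.5]
s = -0.75 gives f = 0.453125, positive; keep [-1, -0.75]
s = -0.875 gives f = -0.7012, negative; keep [-0.875, -0.75]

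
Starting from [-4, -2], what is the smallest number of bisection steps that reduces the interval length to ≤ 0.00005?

Width after n steps is 2/2^n. Need 2^n ≥ 2/0.00005 = 40000.
2^15 = 32768 < 40000 ≤ 2^16 = 65536, so n = 16.

16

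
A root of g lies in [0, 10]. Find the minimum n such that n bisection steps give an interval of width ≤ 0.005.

Width after n steps is 10/2^n. Need 2^n ≥ 10/0.005 = 2000.
2^10 = 1024 < 2000 ≤ 2^11 = 2048, so n = 11.

11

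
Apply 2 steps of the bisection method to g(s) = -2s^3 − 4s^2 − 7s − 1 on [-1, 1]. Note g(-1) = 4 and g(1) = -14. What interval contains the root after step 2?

g(0) = -1 < 0, so the root lies in [-1, 0]
g(-0.5) = 1.75 > 0, so the root lies in [-0.5, 0]

[-0.5, 0]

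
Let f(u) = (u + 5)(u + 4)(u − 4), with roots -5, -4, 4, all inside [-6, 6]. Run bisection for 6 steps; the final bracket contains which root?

m = 0, f(m) = -80 (−); new bracket [0, 6]
m = 3, f(m) = -56 (−); new bracket [3, 6]
m = 4.5, f(m) = 40.375 (+); new bracket [3, 4.5]
m = 3.75, f(m) = -16.9531 (−); new bracket [3.75, 4.5]
m = 4.125, f(m) = 9.2676 (+); new bracket [3.75, 4.125]
m = 3.9375, f(m) = -4.4338 (−); new bracket [3.9375, 4.125]

4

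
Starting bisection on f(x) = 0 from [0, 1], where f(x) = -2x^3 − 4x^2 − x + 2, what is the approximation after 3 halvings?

0.625

midpoint 0.5: f = 0.25 > 0 → [0.5, 1]
midpoint 0.75: f = -1.84375 < 0 → [0.5, 0.75]
midpoint 0.625: f = -0.675781 < 0 → [0.5, 0.625]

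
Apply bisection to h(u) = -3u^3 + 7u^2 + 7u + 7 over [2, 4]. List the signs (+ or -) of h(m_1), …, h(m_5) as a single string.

midpoint 3: h = 10 > 0 → [3, 4]
midpoint 3.5: h = -11.375 < 0 → [3, 3.5]
midpoint 3.25: h = 0.703125 > 0 → [3.25, 3.5]
midpoint 3.375: h = -4.9707 < 0 → [3.25, 3.375]
midpoint 3.3125: h = -2.0447 < 0 → [3.25, 3.3125]

+-+--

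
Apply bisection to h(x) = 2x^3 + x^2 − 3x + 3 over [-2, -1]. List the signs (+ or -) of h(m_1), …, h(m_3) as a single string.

x = -1.5 gives h = 3, positive; keep [-2, -1.5]
x = -1.75 gives h = 0.59375, positive; keep [-2, -1.75]
x = -1.875 gives h = -1.042969, negative; keep [-1.875, -1.75]

++-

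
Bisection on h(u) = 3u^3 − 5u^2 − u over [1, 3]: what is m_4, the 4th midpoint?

m = 2, h(m) = 2 (+); new bracket [1, 2]
m = 1.5, h(m) = -2.625 (−); new bracket [1.5, 2]
m = 1.75, h(m) = -0.984375 (−); new bracket [1.75, 2]
m = 1.875, h(m) = 0.3223 (+); new bracket [1.75, 1.875]

1.875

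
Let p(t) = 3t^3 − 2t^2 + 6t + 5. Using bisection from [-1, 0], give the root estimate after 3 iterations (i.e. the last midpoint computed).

-0.625

midpoint -0.5: p = 1.125 > 0 → [-1, -0.5]
midpoint -0.75: p = -1.890625 < 0 → [-0.75, -0.5]
midpoint -0.625: p = -0.263672 < 0 → [-0.625, -0.5]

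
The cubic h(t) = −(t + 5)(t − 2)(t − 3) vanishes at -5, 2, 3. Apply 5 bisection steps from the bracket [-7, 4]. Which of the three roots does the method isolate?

-5

midpoint -1.5: h = -55.125 < 0 → [-7, -1.5]
midpoint -4.25: h = -33.984375 < 0 → [-7, -4.25]
midpoint -5.625: h = 41.103516 > 0 → [-5.625, -4.25]
midpoint -4.9375: h = -3.4417 < 0 → [-5.625, -4.9375]
midpoint -5.28125: h = 16.9588 > 0 → [-5.28125, -4.9375]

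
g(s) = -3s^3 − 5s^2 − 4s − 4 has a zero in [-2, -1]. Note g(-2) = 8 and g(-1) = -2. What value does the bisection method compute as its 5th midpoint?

-1.40625

m = -1.5, g(m) = 0.875 (+); new bracket [-1.5, -1]
m = -1.25, g(m) = -0.953125 (−); new bracket [-1.5, -1.25]
m = -1.375, g(m) = -0.154297 (−); new bracket [-1.5, -1.375]
m = -1.4375, g(m) = 0.3293 (+); new bracket [-1.4375, -1.375]
m = -1.40625, g(m) = 0.08 (+); new bracket [-1.40625, -1.375]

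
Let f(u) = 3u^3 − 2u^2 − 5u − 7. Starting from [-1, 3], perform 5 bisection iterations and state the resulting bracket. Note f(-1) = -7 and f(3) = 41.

m = 1, f(m) = -11 (−); new bracket [1, 3]
m = 2, f(m) = -1 (−); new bracket [2, 3]
m = 2.5, f(m) = 14.875 (+); new bracket [2, 2.5]
m = 2.25, f(m) = 5.7969 (+); new bracket [2, 2.25]
m = 2.125, f(m) = 2.1309 (+); new bracket [2, 2.125]

[2, 2.125]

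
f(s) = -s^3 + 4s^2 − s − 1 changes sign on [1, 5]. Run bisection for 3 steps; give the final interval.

[3.5, 4]

s = 3 gives f = 5, positive; keep [3, 5]
s = 4 gives f = -5, negative; keep [3, 4]
s = 3.5 gives f = 1.625, positive; keep [3.5, 4]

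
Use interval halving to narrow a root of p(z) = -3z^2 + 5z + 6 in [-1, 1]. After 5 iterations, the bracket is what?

midpoint 0: p = 6 > 0 → [-1, 0]
midpoint -0.5: p = 2.75 > 0 → [-1, -0.5]
midpoint -0.75: p = 0.5625 > 0 → [-1, -0.75]
midpoint -0.875: p = -0.6719 < 0 → [-0.875, -0.75]
midpoint -0.8125: p = -0.043 < 0 → [-0.8125, -0.75]

[-0.8125, -0.75]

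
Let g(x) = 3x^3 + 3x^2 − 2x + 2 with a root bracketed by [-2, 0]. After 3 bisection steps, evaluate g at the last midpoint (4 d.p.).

midpoint -1: g = 4 > 0 → [-2, -1]
midpoint -1.5: g = 1.625 > 0 → [-2, -1.5]
midpoint -1.75: g = -1.390625 < 0 → [-1.75, -1.5]

-1.3906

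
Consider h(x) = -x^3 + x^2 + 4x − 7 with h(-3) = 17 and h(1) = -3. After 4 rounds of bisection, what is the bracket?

[-2.25, -2]

midpoint -1: h = -9 < 0 → [-3, -1]
midpoint -2: h = -3 < 0 → [-3, -2]
midpoint -2.5: h = 4.875 > 0 → [-2.5, -2]
midpoint -2.25: h = 0.4531 > 0 → [-2.25, -2]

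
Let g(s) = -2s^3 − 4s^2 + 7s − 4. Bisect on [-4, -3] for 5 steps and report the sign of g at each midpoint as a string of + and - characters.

+-+++

m = -3.5, g(m) = 8.25 (+); new bracket [-3.5, -3]
m = -3.25, g(m) = -0.34375 (−); new bracket [-3.5, -3.25]
m = -3.375, g(m) = 3.699219 (+); new bracket [-3.375, -3.25]
m = -3.3125, g(m) = 1.6157 (+); new bracket [-3.3125, -3.25]
m = -3.28125, g(m) = 0.6207 (+); new bracket [-3.28125, -3.25]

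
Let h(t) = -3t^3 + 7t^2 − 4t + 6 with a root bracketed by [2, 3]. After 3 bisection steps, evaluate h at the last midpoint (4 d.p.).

m = 2.5, h(m) = -7.125 (−); new bracket [2, 2.5]
m = 2.25, h(m) = -1.734375 (−); new bracket [2, 2.25]
m = 2.125, h(m) = 0.322266 (+); new bracket [2.125, 2.25]

0.3223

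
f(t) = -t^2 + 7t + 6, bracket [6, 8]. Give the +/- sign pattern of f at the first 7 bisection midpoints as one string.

t = 7 gives f = 6, positive; keep [7, 8]
t = 7.5 gives f = 2.25, positive; keep [7.5, 8]
t = 7.75 gives f = 0.1875, positive; keep [7.75, 8]
t = 7.875 gives f = -0.8906, negative; keep [7.75, 7.875]
t = 7.8125 gives f = -0.3477, negative; keep [7.75, 7.8125]
t = 7.78125 gives f = -0.0791, negative; keep [7.75, 7.78125]
t = 7.765625 gives f = 0.0544, positive; keep [7.765625, 7.78125]

+++---+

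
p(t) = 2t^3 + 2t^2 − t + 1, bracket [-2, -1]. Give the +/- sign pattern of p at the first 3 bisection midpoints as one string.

+--

midpoint -1.5: p = 0.25 > 0 → [-2, -1.5]
midpoint -1.75: p = -1.84375 < 0 → [-1.75, -1.5]
midpoint -1.625: p = -0.675781 < 0 → [-1.625, -1.5]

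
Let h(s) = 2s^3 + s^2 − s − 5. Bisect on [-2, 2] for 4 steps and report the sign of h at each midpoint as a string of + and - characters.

h(0) = -5 < 0, so the root lies in [0, 2]
h(1) = -3 < 0, so the root lies in [1, 2]
h(1.5) = 2.5 > 0, so the root lies in [1, 1.5]
h(1.25) = -0.7812 < 0, so the root lies in [1.25, 1.5]

--+-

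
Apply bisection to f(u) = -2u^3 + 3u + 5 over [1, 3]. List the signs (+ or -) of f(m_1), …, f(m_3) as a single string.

-+-

midpoint 2: f = -5 < 0 → [1, 2]
midpoint 1.5: f = 2.75 > 0 → [1.5, 2]
midpoint 1.75: f = -0.46875 < 0 → [1.5, 1.75]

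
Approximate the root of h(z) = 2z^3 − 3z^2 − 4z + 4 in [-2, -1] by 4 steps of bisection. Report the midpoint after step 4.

midpoint -1.5: h = -3.5 < 0 → [-1.5, -1]
midpoint -1.25: h = 0.40625 > 0 → [-1.5, -1.25]
midpoint -1.375: h = -1.371094 < 0 → [-1.375, -1.25]
midpoint -1.3125: h = -0.4399 < 0 → [-1.3125, -1.25]

-1.3125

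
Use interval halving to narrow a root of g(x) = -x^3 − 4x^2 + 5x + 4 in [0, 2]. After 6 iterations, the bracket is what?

[1.40625, 1.4375]

g(1) = 4 > 0, so the root lies in [1, 2]
g(1.5) = -0.875 < 0, so the root lies in [1, 1.5]
g(1.25) = 2.046875 > 0, so the root lies in [1.25, 1.5]
g(1.375) = 0.7129 > 0, so the root lies in [1.375, 1.5]
g(1.4375) = -0.0486 < 0, so the root lies in [1.375, 1.4375]
g(1.40625) = 0.3402 > 0, so the root lies in [1.40625, 1.4375]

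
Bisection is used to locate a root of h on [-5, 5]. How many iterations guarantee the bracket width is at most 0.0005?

15

Width after n steps is 10/2^n. Need 2^n ≥ 10/0.0005 = 20000.
2^14 = 16384 < 20000 ≤ 2^15 = 32768, so n = 15.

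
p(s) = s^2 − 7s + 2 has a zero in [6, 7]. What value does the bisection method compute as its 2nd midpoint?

p(6.5) = -1.25 < 0, so the root lies in [6.5, 7]
p(6.75) = 0.3125 > 0, so the root lies in [6.5, 6.75]

6.75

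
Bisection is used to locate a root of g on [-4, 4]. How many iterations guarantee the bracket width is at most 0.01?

Width after n steps is 8/2^n. Need 2^n ≥ 8/0.01 = 800.
2^9 = 512 < 800 ≤ 2^10 = 1024, so n = 10.

10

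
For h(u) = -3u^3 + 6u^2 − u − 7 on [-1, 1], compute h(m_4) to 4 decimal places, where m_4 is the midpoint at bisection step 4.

0.4785

m = 0, h(m) = -7 (−); new bracket [-1, 0]
m = -0.5, h(m) = -4.625 (−); new bracket [-1, -0.5]
m = -0.75, h(m) = -1.609375 (−); new bracket [-1, -0.75]
m = -0.875, h(m) = 0.4785 (+); new bracket [-0.875, -0.75]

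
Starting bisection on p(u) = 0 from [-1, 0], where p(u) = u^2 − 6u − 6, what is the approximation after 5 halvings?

-0.84375

u = -0.5 gives p = -2.75, negative; keep [-1, -0.5]
u = -0.75 gives p = -0.9375, negative; keep [-1, -0.75]
u = -0.875 gives p = 0.015625, positive; keep [-0.875, -0.75]
u = -0.8125 gives p = -0.4648, negative; keep [-0.875, -0.8125]
u = -0.84375 gives p = -0.2256, negative; keep [-0.875, -0.84375]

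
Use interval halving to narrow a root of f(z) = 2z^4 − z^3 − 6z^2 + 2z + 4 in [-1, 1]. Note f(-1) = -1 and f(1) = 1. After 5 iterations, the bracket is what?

m = 0, f(m) = 4 (+); new bracket [-1, 0]
m = -0.5, f(m) = 1.75 (+); new bracket [-1, -0.5]
m = -0.75, f(m) = 0.179688 (+); new bracket [-1, -0.75]
m = -0.875, f(m) = -0.5015 (−); new bracket [-0.875, -0.75]
m = -0.8125, f(m) = -0.1779 (−); new bracket [-0.8125, -0.75]

[-0.8125, -0.75]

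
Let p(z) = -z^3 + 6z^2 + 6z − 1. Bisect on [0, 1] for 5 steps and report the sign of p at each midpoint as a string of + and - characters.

m = 0.5, p(m) = 3.375 (+); new bracket [0, 0.5]
m = 0.25, p(m) = 0.859375 (+); new bracket [0, 0.25]
m = 0.125, p(m) = -0.158203 (−); new bracket [0.125, 0.25]
m = 0.1875, p(m) = 0.3293 (+); new bracket [0.125, 0.1875]
m = 0.15625, p(m) = 0.0802 (+); new bracket [0.125, 0.15625]

++-++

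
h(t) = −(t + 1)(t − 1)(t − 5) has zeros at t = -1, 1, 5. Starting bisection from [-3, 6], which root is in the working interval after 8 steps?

h(1.5) = 4.375 > 0, so the root lies in [1.5, 6]
h(3.75) = 16.328125 > 0, so the root lies in [3.75, 6]
h(4.875) = 2.845703 > 0, so the root lies in [4.875, 6]
h(5.4375) = -12.4978 < 0, so the root lies in [4.875, 5.4375]
h(5.15625) = -3.998 < 0, so the root lies in [4.875, 5.15625]
h(5.015625) = -0.3774 < 0, so the root lies in [4.875, 5.015625]
h(4.9453125) = 1.2828 > 0, so the root lies in [4.9453125, 5.015625]
h(4.98046875) = 0.4649 > 0, so the root lies in [4.98046875, 5.015625]

5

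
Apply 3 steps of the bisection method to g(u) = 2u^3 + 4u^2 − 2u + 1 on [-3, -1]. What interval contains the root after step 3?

m = -2, g(m) = 5 (+); new bracket [-3, -2]
m = -2.5, g(m) = -0.25 (−); new bracket [-2.5, -2]
m = -2.25, g(m) = 2.96875 (+); new bracket [-2.5, -2.25]

[-2.5, -2.25]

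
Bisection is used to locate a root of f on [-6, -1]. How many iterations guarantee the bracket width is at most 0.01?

9

Width after n steps is 5/2^n. Need 2^n ≥ 5/0.01 = 500.
2^8 = 256 < 500 ≤ 2^9 = 512, so n = 9.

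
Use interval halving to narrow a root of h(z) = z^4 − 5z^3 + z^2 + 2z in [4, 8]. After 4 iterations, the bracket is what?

h(6) = 264 > 0, so the root lies in [4, 6]
h(5) = 35 > 0, so the root lies in [4, 5]
h(4.5) = -16.3125 < 0, so the root lies in [4.5, 5]
h(4.75) = 5.2695 > 0, so the root lies in [4.5, 4.75]

[4.5, 4.75]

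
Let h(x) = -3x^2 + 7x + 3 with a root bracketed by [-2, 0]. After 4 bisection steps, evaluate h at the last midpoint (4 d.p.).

-0.0469

midpoint -1: h = -7 < 0 → [-1, 0]
midpoint -0.5: h = -1.25 < 0 → [-0.5, 0]
midpoint -0.25: h = 1.0625 > 0 → [-0.5, -0.25]
midpoint -0.375: h = -0.0469 < 0 → [-0.375, -0.25]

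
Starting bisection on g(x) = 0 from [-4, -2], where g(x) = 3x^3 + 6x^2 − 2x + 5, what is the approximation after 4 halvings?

-2.625

midpoint -3: g = -16 < 0 → [-3, -2]
midpoint -2.5: g = 0.625 > 0 → [-3, -2.5]
midpoint -2.75: g = -6.515625 < 0 → [-2.75, -2.5]
midpoint -2.625: g = -2.6699 < 0 → [-2.625, -2.5]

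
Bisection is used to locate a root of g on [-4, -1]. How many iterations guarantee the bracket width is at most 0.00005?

Width after n steps is 3/2^n. Need 2^n ≥ 3/0.00005 = 60000.
2^15 = 32768 < 60000 ≤ 2^16 = 65536, so n = 16.

16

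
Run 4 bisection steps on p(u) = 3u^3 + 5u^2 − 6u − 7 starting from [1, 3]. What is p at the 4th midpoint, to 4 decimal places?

2.0020

midpoint 2: p = 25 > 0 → [1, 2]
midpoint 1.5: p = 5.375 > 0 → [1, 1.5]
midpoint 1.25: p = -0.828125 < 0 → [1.25, 1.5]
midpoint 1.375: p = 2.002 > 0 → [1.25, 1.375]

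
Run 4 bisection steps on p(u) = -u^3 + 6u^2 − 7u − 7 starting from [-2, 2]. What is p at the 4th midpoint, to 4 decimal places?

2.0469

u = 0 gives p = -7, negative; keep [-2, 0]
u = -1 gives p = 7, positive; keep [-1, 0]
u = -0.5 gives p = -1.875, negative; keep [-1, -0.5]
u = -0.75 gives p = 2.0469, positive; keep [-0.75, -0.5]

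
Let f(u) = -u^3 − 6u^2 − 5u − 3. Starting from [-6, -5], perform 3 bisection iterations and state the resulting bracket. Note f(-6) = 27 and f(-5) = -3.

[-5.25, -5.125]

midpoint -5.5: f = 9.375 > 0 → [-5.5, -5]
midpoint -5.25: f = 2.578125 > 0 → [-5.25, -5]
midpoint -5.125: f = -0.357422 < 0 → [-5.25, -5.125]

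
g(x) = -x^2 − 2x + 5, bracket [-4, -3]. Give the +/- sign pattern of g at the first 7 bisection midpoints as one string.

x = -3.5 gives g = -0.25, negative; keep [-3.5, -3]
x = -3.25 gives g = 0.9375, positive; keep [-3.5, -3.25]
x = -3.375 gives g = 0.359375, positive; keep [-3.5, -3.375]
x = -3.4375 gives g = 0.0586, positive; keep [-3.5, -3.4375]
x = -3.46875 gives g = -0.0947, negative; keep [-3.46875, -3.4375]
x = -3.453125 gives g = -0.0178, negative; keep [-3.453125, -3.4375]
x = -3.4453125 gives g = 0.0204, positive; keep [-3.453125, -3.4453125]

-+++--+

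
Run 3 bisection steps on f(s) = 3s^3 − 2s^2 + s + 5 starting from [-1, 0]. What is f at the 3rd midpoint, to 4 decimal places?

0.5840

s = -0.5 gives f = 3.625, positive; keep [-1, -0.5]
s = -0.75 gives f = 1.859375, positive; keep [-1, -0.75]
s = -0.875 gives f = 0.583984, positive; keep [-1, -0.875]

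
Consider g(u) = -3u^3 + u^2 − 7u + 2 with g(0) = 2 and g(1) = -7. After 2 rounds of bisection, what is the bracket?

m = 0.5, g(m) = -1.625 (−); new bracket [0, 0.5]
m = 0.25, g(m) = 0.265625 (+); new bracket [0.25, 0.5]

[0.25, 0.5]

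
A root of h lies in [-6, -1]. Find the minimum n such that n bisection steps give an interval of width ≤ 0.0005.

14

Width after n steps is 5/2^n. Need 2^n ≥ 5/0.0005 = 10000.
2^13 = 8192 < 10000 ≤ 2^14 = 16384, so n = 14.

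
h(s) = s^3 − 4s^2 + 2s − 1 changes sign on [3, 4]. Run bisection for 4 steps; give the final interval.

h(3.5) = -0.125 < 0, so the root lies in [3.5, 4]
h(3.75) = 2.984375 > 0, so the root lies in [3.5, 3.75]
h(3.625) = 1.322266 > 0, so the root lies in [3.5, 3.625]
h(3.5625) = 0.5725 > 0, so the root lies in [3.5, 3.5625]

[3.5, 3.5625]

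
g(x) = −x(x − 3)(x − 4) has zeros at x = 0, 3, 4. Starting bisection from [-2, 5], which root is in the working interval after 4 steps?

0

x = 1.5 gives g = -5.625, negative; keep [-2, 1.5]
x = -0.25 gives g = 3.453125, positive; keep [-0.25, 1.5]
x = 0.625 gives g = -5.009766, negative; keep [-0.25, 0.625]
x = 0.1875 gives g = -2.0105, negative; keep [-0.25, 0.1875]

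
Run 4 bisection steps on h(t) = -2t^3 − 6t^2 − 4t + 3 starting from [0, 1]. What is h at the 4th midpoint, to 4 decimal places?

t = 0.5 gives h = -0.75, negative; keep [0, 0.5]
t = 0.25 gives h = 1.59375, positive; keep [0.25, 0.5]
t = 0.375 gives h = 0.550781, positive; keep [0.375, 0.5]
t = 0.4375 gives h = -0.0659, negative; keep [0.375, 0.4375]

-0.0659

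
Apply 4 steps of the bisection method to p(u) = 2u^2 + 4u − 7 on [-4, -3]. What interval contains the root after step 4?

[-3.125, -3.0625]

m = -3.5, p(m) = 3.5 (+); new bracket [-3.5, -3]
m = -3.25, p(m) = 1.125 (+); new bracket [-3.25, -3]
m = -3.125, p(m) = 0.03125 (+); new bracket [-3.125, -3]
m = -3.0625, p(m) = -0.4922 (−); new bracket [-3.125, -3.0625]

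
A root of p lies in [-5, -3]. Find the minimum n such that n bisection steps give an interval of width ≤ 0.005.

9

Width after n steps is 2/2^n. Need 2^n ≥ 2/0.005 = 400.
2^8 = 256 < 400 ≤ 2^9 = 512, so n = 9.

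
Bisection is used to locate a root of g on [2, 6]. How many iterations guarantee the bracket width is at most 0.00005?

17

Width after n steps is 4/2^n. Need 2^n ≥ 4/0.00005 = 80000.
2^16 = 65536 < 80000 ≤ 2^17 = 131072, so n = 17.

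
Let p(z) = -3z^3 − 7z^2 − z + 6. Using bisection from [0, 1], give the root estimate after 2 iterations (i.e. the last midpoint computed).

0.75

z = 0.5 gives p = 3.375, positive; keep [0.5, 1]
z = 0.75 gives p = 0.046875, positive; keep [0.75, 1]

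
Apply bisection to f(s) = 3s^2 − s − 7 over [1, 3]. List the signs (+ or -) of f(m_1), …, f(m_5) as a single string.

midpoint 2: f = 3 > 0 → [1, 2]
midpoint 1.5: f = -1.75 < 0 → [1.5, 2]
midpoint 1.75: f = 0.4375 > 0 → [1.5, 1.75]
midpoint 1.625: f = -0.7031 < 0 → [1.625, 1.75]
midpoint 1.6875: f = -0.1445 < 0 → [1.6875, 1.75]

+-+--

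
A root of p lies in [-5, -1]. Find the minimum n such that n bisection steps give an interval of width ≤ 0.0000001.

26

Width after n steps is 4/2^n. Need 2^n ≥ 4/0.0000001 = 40000000.
2^25 = 33554432 < 40000000 ≤ 2^26 = 67108864, so n = 26.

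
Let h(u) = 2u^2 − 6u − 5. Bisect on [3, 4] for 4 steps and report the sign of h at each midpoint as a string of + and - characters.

h(3.5) = -1.5 < 0, so the root lies in [3.5, 4]
h(3.75) = 0.625 > 0, so the root lies in [3.5, 3.75]
h(3.625) = -0.46875 < 0, so the root lies in [3.625, 3.75]
h(3.6875) = 0.0703 > 0, so the root lies in [3.625, 3.6875]

-+-+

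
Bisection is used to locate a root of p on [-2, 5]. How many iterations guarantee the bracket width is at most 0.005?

11

Width after n steps is 7/2^n. Need 2^n ≥ 7/0.005 = 1400.
2^10 = 1024 < 1400 ≤ 2^11 = 2048, so n = 11.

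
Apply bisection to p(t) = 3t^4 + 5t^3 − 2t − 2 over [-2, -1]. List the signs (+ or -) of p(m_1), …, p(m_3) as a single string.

p(-1.5) = -0.6875 < 0, so the root lies in [-2, -1.5]
p(-1.75) = 2.839844 > 0, so the root lies in [-1.75, -1.5]
p(-1.625) = 0.713623 > 0, so the root lies in [-1.625, -1.5]

-++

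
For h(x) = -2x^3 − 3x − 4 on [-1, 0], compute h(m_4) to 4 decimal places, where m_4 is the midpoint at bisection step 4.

x = -0.5 gives h = -2.25, negative; keep [-1, -0.5]
x = -0.75 gives h = -0.90625, negative; keep [-1, -0.75]
x = -0.875 gives h = -0.035156, negative; keep [-1, -0.875]
x = -0.9375 gives h = 0.4604, positive; keep [-0.9375, -0.875]

0.4604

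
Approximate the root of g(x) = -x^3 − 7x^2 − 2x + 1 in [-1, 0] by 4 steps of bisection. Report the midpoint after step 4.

-0.5625

midpoint -0.5: g = 0.375 > 0 → [-1, -0.5]
midpoint -0.75: g = -1.015625 < 0 → [-0.75, -0.5]
midpoint -0.625: g = -0.240234 < 0 → [-0.625, -0.5]
midpoint -0.5625: g = 0.0881 > 0 → [-0.625, -0.5625]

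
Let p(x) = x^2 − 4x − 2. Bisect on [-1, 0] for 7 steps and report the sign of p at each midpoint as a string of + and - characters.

+---++-

m = -0.5, p(m) = 0.25 (+); new bracket [-0.5, 0]
m = -0.25, p(m) = -0.9375 (−); new bracket [-0.5, -0.25]
m = -0.375, p(m) = -0.359375 (−); new bracket [-0.5, -0.375]
m = -0.4375, p(m) = -0.0586 (−); new bracket [-0.5, -0.4375]
m = -0.46875, p(m) = 0.0947 (+); new bracket [-0.46875, -0.4375]
m = -0.453125, p(m) = 0.0178 (+); new bracket [-0.453125, -0.4375]
m = -0.4453125, p(m) = -0.0204 (−); new bracket [-0.453125, -0.4453125]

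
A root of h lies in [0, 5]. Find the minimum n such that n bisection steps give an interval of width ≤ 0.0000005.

24

Width after n steps is 5/2^n. Need 2^n ≥ 5/0.0000005 = 10000000.
2^23 = 8388608 < 10000000 ≤ 2^24 = 16777216, so n = 24.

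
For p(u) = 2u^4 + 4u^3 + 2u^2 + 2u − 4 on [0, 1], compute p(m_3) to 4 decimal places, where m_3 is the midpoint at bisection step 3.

-0.6870

u = 0.5 gives p = -1.875, negative; keep [0.5, 1]
u = 0.75 gives p = 0.945312, positive; keep [0.5, 0.75]
u = 0.625 gives p = -0.687012, negative; keep [0.625, 0.75]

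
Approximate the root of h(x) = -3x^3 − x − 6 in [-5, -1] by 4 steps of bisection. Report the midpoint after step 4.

-1.25

m = -3, h(m) = 78 (+); new bracket [-3, -1]
m = -2, h(m) = 20 (+); new bracket [-2, -1]
m = -1.5, h(m) = 5.625 (+); new bracket [-1.5, -1]
m = -1.25, h(m) = 1.1094 (+); new bracket [-1.25, -1]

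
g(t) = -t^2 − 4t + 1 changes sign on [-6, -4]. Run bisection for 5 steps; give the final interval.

[-4.25, -4.1875]

g(-5) = -4 < 0, so the root lies in [-5, -4]
g(-4.5) = -1.25 < 0, so the root lies in [-4.5, -4]
g(-4.25) = -0.0625 < 0, so the root lies in [-4.25, -4]
g(-4.125) = 0.4844 > 0, so the root lies in [-4.25, -4.125]
g(-4.1875) = 0.2148 > 0, so the root lies in [-4.25, -4.1875]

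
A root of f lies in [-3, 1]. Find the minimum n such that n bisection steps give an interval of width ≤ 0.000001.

Width after n steps is 4/2^n. Need 2^n ≥ 4/0.000001 = 4000000.
2^21 = 2097152 < 4000000 ≤ 2^22 = 4194304, so n = 22.

22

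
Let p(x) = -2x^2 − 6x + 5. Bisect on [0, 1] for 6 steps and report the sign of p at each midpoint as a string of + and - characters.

+-+-++

m = 0.5, p(m) = 1.5 (+); new bracket [0.5, 1]
m = 0.75, p(m) = -0.625 (−); new bracket [0.5, 0.75]
m = 0.625, p(m) = 0.46875 (+); new bracket [0.625, 0.75]
m = 0.6875, p(m) = -0.0703 (−); new bracket [0.625, 0.6875]
m = 0.65625, p(m) = 0.2012 (+); new bracket [0.65625, 0.6875]
m = 0.671875, p(m) = 0.0659 (+); new bracket [0.671875, 0.6875]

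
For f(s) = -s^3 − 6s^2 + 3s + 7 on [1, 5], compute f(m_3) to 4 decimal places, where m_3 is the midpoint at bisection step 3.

-5.3750

midpoint 3: f = -65 < 0 → [1, 3]
midpoint 2: f = -19 < 0 → [1, 2]
midpoint 1.5: f = -5.375 < 0 → [1, 1.5]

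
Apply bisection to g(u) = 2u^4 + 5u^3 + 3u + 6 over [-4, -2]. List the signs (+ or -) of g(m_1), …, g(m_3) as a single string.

+-+

m = -3, g(m) = 24 (+); new bracket [-3, -2]
m = -2.5, g(m) = -1.5 (−); new bracket [-3, -2.5]
m = -2.75, g(m) = 8.148438 (+); new bracket [-2.75, -2.5]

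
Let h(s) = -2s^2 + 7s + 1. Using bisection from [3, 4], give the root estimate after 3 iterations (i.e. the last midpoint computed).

3.625

h(3.5) = 1 > 0, so the root lies in [3.5, 4]
h(3.75) = -0.875 < 0, so the root lies in [3.5, 3.75]
h(3.625) = 0.09375 > 0, so the root lies in [3.625, 3.75]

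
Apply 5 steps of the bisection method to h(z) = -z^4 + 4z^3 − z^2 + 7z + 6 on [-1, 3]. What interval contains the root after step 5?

z = 1 gives h = 15, positive; keep [-1, 1]
z = 0 gives h = 6, positive; keep [-1, 0]
z = -0.5 gives h = 1.6875, positive; keep [-1, -0.5]
z = -0.75 gives h = -1.8164, negative; keep [-0.75, -0.5]
z = -0.625 gives h = 0.1052, positive; keep [-0.75, -0.625]

[-0.75, -0.625]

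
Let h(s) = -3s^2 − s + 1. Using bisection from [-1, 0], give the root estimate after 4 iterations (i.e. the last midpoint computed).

midpoint -0.5: h = 0.75 > 0 → [-1, -0.5]
midpoint -0.75: h = 0.0625 > 0 → [-1, -0.75]
midpoint -0.875: h = -0.421875 < 0 → [-0.875, -0.75]
midpoint -0.8125: h = -0.168 < 0 → [-0.8125, -0.75]

-0.8125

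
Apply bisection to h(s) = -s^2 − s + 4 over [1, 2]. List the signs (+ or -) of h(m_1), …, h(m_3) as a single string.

s = 1.5 gives h = 0.25, positive; keep [1.5, 2]
s = 1.75 gives h = -0.8125, negative; keep [1.5, 1.75]
s = 1.625 gives h = -0.265625, negative; keep [1.5, 1.625]

+--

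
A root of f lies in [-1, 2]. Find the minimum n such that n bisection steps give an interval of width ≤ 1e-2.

Width after n steps is 3/2^n. Need 2^n ≥ 3/1e-2 = 300.
2^8 = 256 < 300 ≤ 2^9 = 512, so n = 9.

9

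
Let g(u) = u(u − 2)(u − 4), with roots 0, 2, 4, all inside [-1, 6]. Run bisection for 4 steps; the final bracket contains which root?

4

midpoint 2.5: g = -1.875 < 0 → [2.5, 6]
midpoint 4.25: g = 2.390625 > 0 → [2.5, 4.25]
midpoint 3.375: g = -2.900391 < 0 → [3.375, 4.25]
midpoint 3.8125: g = -1.2957 < 0 → [3.8125, 4.25]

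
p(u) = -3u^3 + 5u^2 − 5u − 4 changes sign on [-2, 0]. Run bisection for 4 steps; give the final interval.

midpoint -1: p = 9 > 0 → [-1, 0]
midpoint -0.5: p = 0.125 > 0 → [-0.5, 0]
midpoint -0.25: p = -2.390625 < 0 → [-0.5, -0.25]
midpoint -0.375: p = -1.2637 < 0 → [-0.5, -0.375]

[-0.5, -0.375]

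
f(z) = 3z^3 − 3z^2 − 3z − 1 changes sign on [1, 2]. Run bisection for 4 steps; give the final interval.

f(1.5) = -2.125 < 0, so the root lies in [1.5, 2]
f(1.75) = 0.640625 > 0, so the root lies in [1.5, 1.75]
f(1.625) = -0.923828 < 0, so the root lies in [1.625, 1.75]
f(1.6875) = -0.1892 < 0, so the root lies in [1.6875, 1.75]

[1.6875, 1.75]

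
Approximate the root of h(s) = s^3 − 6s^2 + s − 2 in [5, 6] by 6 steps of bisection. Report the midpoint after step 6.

s = 5.5 gives h = -11.625, negative; keep [5.5, 6]
s = 5.75 gives h = -4.515625, negative; keep [5.75, 6]
s = 5.875 gives h = -0.439453, negative; keep [5.875, 6]
s = 5.9375 gives h = 1.7341, positive; keep [5.875, 5.9375]
s = 5.90625 gives h = 0.6359, positive; keep [5.875, 5.90625]
s = 5.890625 gives h = 0.0954, positive; keep [5.875, 5.890625]

5.890625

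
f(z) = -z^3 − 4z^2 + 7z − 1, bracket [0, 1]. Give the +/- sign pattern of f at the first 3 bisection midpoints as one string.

z = 0.5 gives f = 1.375, positive; keep [0, 0.5]
z = 0.25 gives f = 0.484375, positive; keep [0, 0.25]
z = 0.125 gives f = -0.189453, negative; keep [0.125, 0.25]

++-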